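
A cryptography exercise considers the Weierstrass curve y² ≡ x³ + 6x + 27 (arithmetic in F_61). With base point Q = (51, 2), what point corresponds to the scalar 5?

Double-and-add on 5 = (101)₂. Start with Q = (51, 2) for the leading 1-bit.
double: tangent at (51, 2): λ = (3·51² + 6)/(2·2) ≡ 1/4. 4⁻¹ ≡ 46 (mod 61) since 4·46 = 184 ≡ 1, so λ ≡ 1·46 ≡ 46.
  x = λ² - 51 - 51 = 2116 - 102 ≡ 1; y = λ·(51 - 1) - 2 ≡ 41. → (1, 41)
double: tangent at (1, 41): λ = (3·1² + 6)/(2·41) ≡ 9/21. 21⁻¹ ≡ 32 (mod 61), so λ ≡ 9·32 ≡ 44.
  x = λ² - 1 - 1 = 1936 - 2 ≡ 43; y = λ·(1 - 43) - 41 ≡ 2. → (43, 2)
add Q: (43, 2) + (51, 2). λ = (2 - 2)/(51 - 43) ≡ 0/8 mod 61. 8⁻¹ ≡ 23 (mod 61), so λ ≡ 0.
  x = λ² - 43 - 51 = 0 - 94 ≡ 28; y = λ·(43 - 28) - 2 ≡ 59. → (28, 59)

(28, 59)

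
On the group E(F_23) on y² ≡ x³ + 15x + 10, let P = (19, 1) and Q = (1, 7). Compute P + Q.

(21, 15)

(19, 1) + (1, 7). λ = (7 - 1)/(1 - 19) ≡ 6/5 mod 23. 5⁻¹ ≡ 14 (mod 23), so λ ≡ 15.
  x = λ² - 19 - 1 = 225 - 20 ≡ 21; y = λ·(19 - 21) - 1 ≡ 15. → (21, 15)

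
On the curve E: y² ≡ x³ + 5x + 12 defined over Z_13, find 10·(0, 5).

(10, 3)

Write G = (0, 5).
Double-and-add on 10 = (1010)₂. Start with G = (0, 5) for the leading 1-bit.
double: tangent at (0, 5): λ = (3·0² + 5)/(2·5) ≡ 5/10. 10⁻¹ ≡ 4 (mod 13), so λ ≡ 5·4 ≡ 7.
  x = λ² - 0 - 0 = 49 - 0 ≡ 10; y = λ·(0 - 10) - 5 ≡ 3. → (10, 3)
double: tangent at (10, 3): λ = (3·10² + 5)/(2·3) ≡ 6/6. 6⁻¹ ≡ 11 (mod 13), so λ ≡ 6·11 ≡ 1.
  x = λ² - 10 - 10 = 1 - 20 ≡ 7; y = λ·(10 - 7) - 3 ≡ 0. → (7, 0)
add G: (7, 0) + (0, 5). λ = (5 - 0)/(0 - 7) ≡ 5/6 mod 13. 6⁻¹ ≡ 11 (mod 13), so λ ≡ 3.
  x = λ² - 7 - 0 = 9 - 7 ≡ 2; y = λ·(7 - 2) - 0 ≡ 2. → (2, 2)
double: tangent at (2, 2): λ = (3·2² + 5)/(2·2) ≡ 4/4. 4⁻¹ ≡ 10 (mod 13), so λ ≡ 4·10 ≡ 1.
  x = λ² - 2 - 2 = 1 - 4 ≡ 10; y = λ·(2 - 10) - 2 ≡ 3. → (10, 3)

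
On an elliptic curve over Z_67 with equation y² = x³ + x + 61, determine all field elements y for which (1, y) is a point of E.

x³ + 1x + 61 = 63 ≡ 63 (mod 67).
63 is a non-residue mod 67; no y exists.

none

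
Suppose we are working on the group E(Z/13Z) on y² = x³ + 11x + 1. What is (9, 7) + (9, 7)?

(5, 8)

tangent at (9, 7): λ = (3·9² + 11)/(2·7) ≡ 7/1. 1⁻¹ ≡ 1 (mod 13) since 1·1 = 1 ≡ 1, so λ ≡ 7·1 ≡ 7.
  x = λ² - 9 - 9 = 49 - 18 ≡ 5; y = λ·(9 - 5) - 7 ≡ 8. → (5, 8)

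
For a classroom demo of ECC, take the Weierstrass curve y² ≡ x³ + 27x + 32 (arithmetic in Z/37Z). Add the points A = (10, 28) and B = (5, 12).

(13, 29)

(10, 28) + (5, 12). λ = (12 - 28)/(5 - 10) ≡ 21/32 mod 37. 32⁻¹ ≡ 22 (mod 37), so λ ≡ 18.
  x = λ² - 10 - 5 = 324 - 15 ≡ 13; y = λ·(10 - 13) - 28 ≡ 29. → (13, 29)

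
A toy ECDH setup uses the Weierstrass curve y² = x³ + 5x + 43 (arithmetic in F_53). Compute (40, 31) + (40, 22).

O

The two points share x = 40 and their y-coordinates satisfy 31 + 22 ≡ 0 (mod 53), so they are inverses. Their sum is the point at infinity.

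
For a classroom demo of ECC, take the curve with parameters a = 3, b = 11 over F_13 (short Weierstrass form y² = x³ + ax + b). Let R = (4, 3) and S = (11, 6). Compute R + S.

(8, 12)

(4, 3) + (11, 6). λ = (6 - 3)/(11 - 4) ≡ 3/7 mod 13. 7⁻¹ ≡ 2 (mod 13), so λ ≡ 6.
  x = λ² - 4 - 11 = 36 - 15 ≡ 8; y = λ·(4 - 8) - 3 ≡ 12. → (8, 12)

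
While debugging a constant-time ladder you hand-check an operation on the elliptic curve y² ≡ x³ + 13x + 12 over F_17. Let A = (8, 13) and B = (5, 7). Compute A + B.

(8, 13) + (5, 7). λ = (7 - 13)/(5 - 8) ≡ 11/14 mod 17. 14⁻¹ ≡ 11 (mod 17) since 14·11 = 154 ≡ 1, so λ ≡ 2.
  x = λ² - 8 - 5 = 4 - 13 ≡ 8; y = λ·(8 - 8) - 13 ≡ 4. → (8, 4)

(8, 4)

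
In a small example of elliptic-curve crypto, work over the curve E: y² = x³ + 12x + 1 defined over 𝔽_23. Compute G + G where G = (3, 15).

(18, 0)

tangent at (3, 15): λ = (3·3² + 12)/(2·15) ≡ 16/7. 7⁻¹ ≡ 10 (mod 23), so λ ≡ 16·10 ≡ 22.
  x = λ² - 3 - 3 = 484 - 6 ≡ 18; y = λ·(3 - 18) - 15 ≡ 0. → (18, 0)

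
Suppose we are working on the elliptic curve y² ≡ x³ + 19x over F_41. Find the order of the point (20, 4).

5

2P: tangent at (20, 4): λ = (3·20² + 19)/(2·4) ≡ 30/8. 8⁻¹ ≡ 36 (mod 41), so λ ≡ 30·36 ≡ 14.
  x = λ² - 20 - 20 = 196 - 40 ≡ 33; y = λ·(20 - 33) - 4 ≡ 19. → (33, 19)
3P: (33, 19) + (20, 4). λ = (4 - 19)/(20 - 33) ≡ 26/28 mod 41. 28⁻¹ ≡ 22 (mod 41), so λ ≡ 39.
  x = λ² - 33 - 20 = 1521 - 53 ≡ 33; y = λ·(33 - 33) - 19 ≡ 22. → (33, 22)
4P: (33, 22) + (20, 4). λ = (4 - 22)/(20 - 33) ≡ 23/28 mod 41. 28⁻¹ ≡ 22 (mod 41), so λ ≡ 14.
  x = λ² - 33 - 20 = 196 - 53 ≡ 20; y = λ·(33 - 20) - 22 ≡ 37. → (20, 37)
5P: (20, 37) + (20, 4): same x and y₁ ≡ -y₂, so the sum is O.
5P = O, so the order is 5.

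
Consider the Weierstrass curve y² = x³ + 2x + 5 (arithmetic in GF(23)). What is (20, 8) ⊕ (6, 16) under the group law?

(10, 6)

(20, 8) + (6, 16). λ = (16 - 8)/(6 - 20) ≡ 8/9 mod 23. 9⁻¹ ≡ 18 (mod 23), so λ ≡ 6.
  x = λ² - 20 - 6 = 36 - 26 ≡ 10; y = λ·(20 - 10) - 8 ≡ 6. → (10, 6)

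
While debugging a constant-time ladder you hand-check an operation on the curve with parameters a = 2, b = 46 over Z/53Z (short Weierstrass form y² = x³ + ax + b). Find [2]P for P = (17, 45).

tangent at (17, 45): λ = (3·17² + 2)/(2·45) ≡ 21/37. 37⁻¹ ≡ 43 (mod 53) since 37·43 = 1591 ≡ 1, so λ ≡ 21·43 ≡ 2.
  x = λ² - 17 - 17 = 4 - 34 ≡ 23; y = λ·(17 - 23) - 45 ≡ 49. → (23, 49)

(23, 49)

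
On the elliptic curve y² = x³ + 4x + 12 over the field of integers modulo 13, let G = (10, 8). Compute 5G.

Repeated addition: build up to 5G.
2G: tangent at (10, 8): λ = (3·10² + 4)/(2·8) ≡ 5/3. 3⁻¹ ≡ 9 (mod 13) since 3·9 = 27 ≡ 1, so λ ≡ 5·9 ≡ 6.
  x = λ² - 10 - 10 = 36 - 20 ≡ 3; y = λ·(10 - 3) - 8 ≡ 8. → (3, 8)
3G: (3, 8) + (10, 8). λ = (8 - 8)/(10 - 3) ≡ 0/7 mod 13. 7⁻¹ ≡ 2 (mod 13), so λ ≡ 0.
  x = λ² - 3 - 10 = 0 - 13 ≡ 0; y = λ·(3 - 0) - 8 ≡ 5. → (0, 5)
4G: (0, 5) + (10, 8). λ = (8 - 5)/(10 - 0) ≡ 3/10 mod 13. 10⁻¹ ≡ 4 (mod 13), so λ ≡ 12.
  x = λ² - 0 - 10 = 144 - 10 ≡ 4; y = λ·(0 - 4) - 5 ≡ 12. → (4, 12)
5G: (4, 12) + (10, 8). λ = (8 - 12)/(10 - 4) ≡ 9/6 mod 13. 6⁻¹ ≡ 11 (mod 13) since 6·11 = 66 ≡ 1, so λ ≡ 8.
  x = λ² - 4 - 10 = 64 - 14 ≡ 11; y = λ·(4 - 11) - 12 ≡ 10. → (11, 10)

(11, 10)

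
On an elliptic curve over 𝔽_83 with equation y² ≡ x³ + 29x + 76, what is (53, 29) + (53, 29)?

tangent at (53, 29): λ = (3·53² + 29)/(2·29) ≡ 73/58. 58⁻¹ ≡ 73 (mod 83), so λ ≡ 73·73 ≡ 17.
  x = λ² - 53 - 53 = 289 - 106 ≡ 17; y = λ·(53 - 17) - 29 ≡ 2. → (17, 2)

(17, 2)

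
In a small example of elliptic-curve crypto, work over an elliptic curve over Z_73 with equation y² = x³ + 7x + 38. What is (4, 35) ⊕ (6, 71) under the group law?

(22, 6)

(4, 35) + (6, 71). λ = (71 - 35)/(6 - 4) ≡ 36/2 mod 73. 2⁻¹ ≡ 37 (mod 73), so λ ≡ 18.
  x = λ² - 4 - 6 = 324 - 10 ≡ 22; y = λ·(4 - 22) - 35 ≡ 6. → (22, 6)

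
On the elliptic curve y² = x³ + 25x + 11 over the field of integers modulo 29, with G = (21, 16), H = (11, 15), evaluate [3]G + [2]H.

(21, 16)

First 3G:
Repeated addition: build up to 3G.
2G: tangent at (21, 16): λ = (3·21² + 25)/(2·16) ≡ 14/3. 3⁻¹ ≡ 10 (mod 29) since 3·10 = 30 ≡ 1, so λ ≡ 14·10 ≡ 24.
  x = λ² - 21 - 21 = 576 - 42 ≡ 12; y = λ·(21 - 12) - 16 ≡ 26. → (12, 26)
3G: (12, 26) + (21, 16). λ = (16 - 26)/(21 - 12) ≡ 19/9 mod 29. 9⁻¹ ≡ 13 (mod 29), so λ ≡ 15.
  x = λ² - 12 - 21 = 225 - 33 ≡ 18; y = λ·(12 - 18) - 26 ≡ 0. → (18, 0)
3G = (18, 0).
Next 2H:
Repeated addition: build up to 2H.
2H: tangent at (11, 15): λ = (3·11² + 25)/(2·15) ≡ 11/1. 1⁻¹ ≡ 1 (mod 29), so λ ≡ 11·1 ≡ 11.
  x = λ² - 11 - 11 = 121 - 22 ≡ 12; y = λ·(11 - 12) - 15 ≡ 3. → (12, 3)
2H = (12, 3).
Finally 3G + 2H:
(18, 0) + (12, 3). λ = (3 - 0)/(12 - 18) ≡ 3/23 mod 29. 23⁻¹ ≡ 24 (mod 29), so λ ≡ 14.
  x = λ² - 18 - 12 = 196 - 30 ≡ 21; y = λ·(18 - 21) - 0 ≡ 16. → (21, 16)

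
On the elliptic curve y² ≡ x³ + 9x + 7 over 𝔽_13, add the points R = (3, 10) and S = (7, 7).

(6, 2)

(3, 10) + (7, 7). λ = (7 - 10)/(7 - 3) ≡ 10/4 mod 13. 4⁻¹ ≡ 10 (mod 13), so λ ≡ 9.
  x = λ² - 3 - 7 = 81 - 10 ≡ 6; y = λ·(3 - 6) - 10 ≡ 2. → (6, 2)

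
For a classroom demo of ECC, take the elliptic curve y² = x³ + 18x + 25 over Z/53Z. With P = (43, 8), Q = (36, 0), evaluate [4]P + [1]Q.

First 4P:
Double-and-add on 4 = (100)₂. Start with P = (43, 8) for the leading 1-bit.
double: tangent at (43, 8): λ = (3·43² + 18)/(2·8) ≡ 0/16. 16⁻¹ ≡ 10 (mod 53) since 16·10 = 160 ≡ 1, so λ ≡ 0·10 ≡ 0.
  x = λ² - 43 - 43 = 0 - 86 ≡ 20; y = λ·(43 - 20) - 8 ≡ 45. → (20, 45)
double: tangent at (20, 45): λ = (3·20² + 18)/(2·45) ≡ 52/37. 37⁻¹ ≡ 43 (mod 53), so λ ≡ 52·43 ≡ 10.
  x = λ² - 20 - 20 = 100 - 40 ≡ 7; y = λ·(20 - 7) - 45 ≡ 32. → (7, 32)
4P = (7, 32).
Finally 4P + Q:
(7, 32) + (36, 0). λ = (0 - 32)/(36 - 7) ≡ 21/29 mod 53. 29⁻¹ ≡ 11 (mod 53), so λ ≡ 19.
  x = λ² - 7 - 36 = 361 - 43 ≡ 0; y = λ·(7 - 0) - 32 ≡ 48. → (0, 48)

(0, 48)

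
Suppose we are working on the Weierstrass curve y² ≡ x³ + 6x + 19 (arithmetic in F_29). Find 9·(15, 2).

(8, 12)

Write Q = (15, 2).
Repeated addition: build up to 9Q.
2Q: tangent at (15, 2): λ = (3·15² + 6)/(2·2) ≡ 14/4. 4⁻¹ ≡ 22 (mod 29) since 4·22 = 88 ≡ 1, so λ ≡ 14·22 ≡ 18.
  x = λ² - 15 - 15 = 324 - 30 ≡ 4; y = λ·(15 - 4) - 2 ≡ 22. → (4, 22)
3Q: (4, 22) + (15, 2). λ = (2 - 22)/(15 - 4) ≡ 9/11 mod 29. 11⁻¹ ≡ 8 (mod 29) since 11·8 = 88 ≡ 1, so λ ≡ 14.
  x = λ² - 4 - 15 = 196 - 19 ≡ 3; y = λ·(4 - 3) - 22 ≡ 21. → (3, 21)
4Q: (3, 21) + (15, 2). λ = (2 - 21)/(15 - 3) ≡ 10/12 mod 29. 12⁻¹ ≡ 17 (mod 29), so λ ≡ 25.
  x = λ² - 3 - 15 = 625 - 18 ≡ 27; y = λ·(3 - 27) - 21 ≡ 17. → (27, 17)
5Q: (27, 17) + (15, 2). λ = (2 - 17)/(15 - 27) ≡ 14/17 mod 29. 17⁻¹ ≡ 12 (mod 29) since 17·12 = 204 ≡ 1, so λ ≡ 23.
  x = λ² - 27 - 15 = 529 - 42 ≡ 23; y = λ·(27 - 23) - 17 ≡ 17. → (23, 17)
6Q: (23, 17) + (15, 2). λ = (2 - 17)/(15 - 23) ≡ 14/21 mod 29. 21⁻¹ ≡ 18 (mod 29) since 21·18 = 378 ≡ 1, so λ ≡ 20.
  x = λ² - 23 - 15 = 400 - 38 ≡ 14; y = λ·(23 - 14) - 17 ≡ 18. → (14, 18)
7Q: (14, 18) + (15, 2). λ = (2 - 18)/(15 - 14) ≡ 13/1 mod 29. 1⁻¹ ≡ 1 (mod 29), so λ ≡ 13.
  x = λ² - 14 - 15 = 169 - 29 ≡ 24; y = λ·(14 - 24) - 18 ≡ 26. → (24, 26)
8Q: (24, 26) + (15, 2). λ = (2 - 26)/(15 - 24) ≡ 5/20 mod 29. 20⁻¹ ≡ 16 (mod 29), so λ ≡ 22.
  x = λ² - 24 - 15 = 484 - 39 ≡ 10; y = λ·(24 - 10) - 26 ≡ 21. → (10, 21)
9Q: (10, 21) + (15, 2). λ = (2 - 21)/(15 - 10) ≡ 10/5 mod 29. 5⁻¹ ≡ 6 (mod 29), so λ ≡ 2.
  x = λ² - 10 - 15 = 4 - 25 ≡ 8; y = λ·(10 - 8) - 21 ≡ 12. → (8, 12)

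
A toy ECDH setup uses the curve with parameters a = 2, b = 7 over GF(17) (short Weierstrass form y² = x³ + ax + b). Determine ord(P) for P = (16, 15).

4

2P: tangent at (16, 15): λ = (3·16² + 2)/(2·15) ≡ 5/13. 13⁻¹ ≡ 4 (mod 17), so λ ≡ 5·4 ≡ 3.
  x = λ² - 16 - 16 = 9 - 32 ≡ 11; y = λ·(16 - 11) - 15 ≡ 0. → (11, 0)
3P: (11, 0) + (16, 15). λ = (15 - 0)/(16 - 11) ≡ 15/5 mod 17. 5⁻¹ ≡ 7 (mod 17) since 5·7 = 35 ≡ 1, so λ ≡ 3.
  x = λ² - 11 - 16 = 9 - 27 ≡ 16; y = λ·(11 - 16) - 0 ≡ 2. → (16, 2)
4P: (16, 2) + (16, 15): same x and y₁ ≡ -y₂, so the sum is the point at infinity.
4P = the point at infinity, so the order is 4.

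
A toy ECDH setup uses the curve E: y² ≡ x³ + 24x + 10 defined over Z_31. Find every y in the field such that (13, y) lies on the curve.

x³ + 24x + 10 = 2519 ≡ 8 (mod 31).
Square roots of 8 mod 31: 15 and 16 (since 15² = 225 ≡ 8).

15, 16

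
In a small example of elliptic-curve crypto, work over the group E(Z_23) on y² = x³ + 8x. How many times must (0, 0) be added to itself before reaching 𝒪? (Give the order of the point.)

2

2P: (0, 0) + (0, 0): same x and y₁ ≡ -y₂, so the sum is 𝒪.
2P = 𝒪, so the order is 2.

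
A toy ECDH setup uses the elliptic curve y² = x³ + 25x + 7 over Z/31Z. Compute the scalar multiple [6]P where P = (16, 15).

(11, 30)

Double-and-add on 6 = (110)₂. Start with P = (16, 15) for the leading 1-bit.
double: tangent at (16, 15): λ = (3·16² + 25)/(2·15) ≡ 18/30. 30⁻¹ ≡ 30 (mod 31), so λ ≡ 18·30 ≡ 13.
  x = λ² - 16 - 16 = 169 - 32 ≡ 13; y = λ·(16 - 13) - 15 ≡ 24. → (13, 24)
add P: (13, 24) + (16, 15). λ = (15 - 24)/(16 - 13) ≡ 22/3 mod 31. 3⁻¹ ≡ 21 (mod 31), so λ ≡ 28.
  x = λ² - 13 - 16 = 784 - 29 ≡ 11; y = λ·(13 - 11) - 24 ≡ 1. → (11, 1)
double: tangent at (11, 1): λ = (3·11² + 25)/(2·1) ≡ 16/2. 2⁻¹ ≡ 16 (mod 31) since 2·16 = 32 ≡ 1, so λ ≡ 16·16 ≡ 8.
  x = λ² - 11 - 11 = 64 - 22 ≡ 11; y = λ·(11 - 11) - 1 ≡ 30. → (11, 30)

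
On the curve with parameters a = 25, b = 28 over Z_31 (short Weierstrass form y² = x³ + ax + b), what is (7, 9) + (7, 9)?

tangent at (7, 9): λ = (3·7² + 25)/(2·9) ≡ 17/18. 18⁻¹ ≡ 19 (mod 31), so λ ≡ 17·19 ≡ 13.
  x = λ² - 7 - 7 = 169 - 14 ≡ 0; y = λ·(7 - 0) - 9 ≡ 20. → (0, 20)

(0, 20)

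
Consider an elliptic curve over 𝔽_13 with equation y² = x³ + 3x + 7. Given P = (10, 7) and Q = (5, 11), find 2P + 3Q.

(12, 9)

First 2P:
Repeated addition: build up to 2P.
2P: tangent at (10, 7): λ = (3·10² + 3)/(2·7) ≡ 4/1. 1⁻¹ ≡ 1 (mod 13) since 1·1 = 1 ≡ 1, so λ ≡ 4·1 ≡ 4.
  x = λ² - 10 - 10 = 16 - 20 ≡ 9; y = λ·(10 - 9) - 7 ≡ 10. → (9, 10)
2P = (9, 10).
Next 3Q:
Repeated addition: build up to 3Q.
2Q: tangent at (5, 11): λ = (3·5² + 3)/(2·11) ≡ 0/9. 9⁻¹ ≡ 3 (mod 13), so λ ≡ 0·3 ≡ 0.
  x = λ² - 5 - 5 = 0 - 10 ≡ 3; y = λ·(5 - 3) - 11 ≡ 2. → (3, 2)
3Q: (3, 2) + (5, 11). λ = (11 - 2)/(5 - 3) ≡ 9/2 mod 13. 2⁻¹ ≡ 7 (mod 13) since 2·7 = 14 ≡ 1, so λ ≡ 11.
  x = λ² - 3 - 5 = 121 - 8 ≡ 9; y = λ·(3 - 9) - 2 ≡ 10. → (9, 10)
3Q = (9, 10).
Finally 2P + 3Q:
tangent at (9, 10): λ = (3·9² + 3)/(2·10) ≡ 12/7. 7⁻¹ ≡ 2 (mod 13), so λ ≡ 12·2 ≡ 11.
  x = λ² - 9 - 9 = 121 - 18 ≡ 12; y = λ·(9 - 12) - 10 ≡ 9. → (12, 9)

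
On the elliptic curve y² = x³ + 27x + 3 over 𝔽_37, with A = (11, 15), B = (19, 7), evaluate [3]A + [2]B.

(22, 21)

First 3A:
Repeated addition: build up to 3A.
2A: tangent at (11, 15): λ = (3·11² + 27)/(2·15) ≡ 20/30. 30⁻¹ ≡ 21 (mod 37) since 30·21 = 630 ≡ 1, so λ ≡ 20·21 ≡ 13.
  x = λ² - 11 - 11 = 169 - 22 ≡ 36; y = λ·(11 - 36) - 15 ≡ 30. → (36, 30)
3A: (36, 30) + (11, 15). λ = (15 - 30)/(11 - 36) ≡ 22/12 mod 37. 12⁻¹ ≡ 34 (mod 37), so λ ≡ 8.
  x = λ² - 36 - 11 = 64 - 47 ≡ 17; y = λ·(36 - 17) - 30 ≡ 11. → (17, 11)
3A = (17, 11).
Next 2B:
Repeated addition: build up to 2B.
2B: tangent at (19, 7): λ = (3·19² + 27)/(2·7) ≡ 0/14. 14⁻¹ ≡ 8 (mod 37), so λ ≡ 0·8 ≡ 0.
  x = λ² - 19 - 19 = 0 - 38 ≡ 36; y = λ·(19 - 36) - 7 ≡ 30. → (36, 30)
2B = (36, 30).
Finally 3A + 2B:
(17, 11) + (36, 30). λ = (30 - 11)/(36 - 17) ≡ 19/19 mod 37. 19⁻¹ ≡ 2 (mod 37) since 19·2 = 38 ≡ 1, so λ ≡ 1.
  x = λ² - 17 - 36 = 1 - 53 ≡ 22; y = λ·(17 - 22) - 11 ≡ 21. → (22, 21)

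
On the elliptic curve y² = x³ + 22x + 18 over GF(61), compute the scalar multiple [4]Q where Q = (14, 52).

Double-and-add on 4 = (100)₂. Start with Q = (14, 52) for the leading 1-bit.
double: tangent at (14, 52): λ = (3·14² + 22)/(2·52) ≡ 0/43. 43⁻¹ ≡ 44 (mod 61) since 43·44 = 1892 ≡ 1, so λ ≡ 0·44 ≡ 0.
  x = λ² - 14 - 14 = 0 - 28 ≡ 33; y = λ·(14 - 33) - 52 ≡ 9. → (33, 9)
double: tangent at (33, 9): λ = (3·33² + 22)/(2·9) ≡ 56/18. 18⁻¹ ≡ 17 (mod 61), so λ ≡ 56·17 ≡ 37.
  x = λ² - 33 - 33 = 1369 - 66 ≡ 22; y = λ·(33 - 22) - 9 ≡ 32. → (22, 32)

(22, 32)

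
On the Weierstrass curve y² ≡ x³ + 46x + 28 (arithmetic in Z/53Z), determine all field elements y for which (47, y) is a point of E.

x³ + 46x + 28 = 106013 ≡ 13 (mod 53).
Square roots of 13 mod 53: 15 and 38 (since 15² = 225 ≡ 13).

15, 38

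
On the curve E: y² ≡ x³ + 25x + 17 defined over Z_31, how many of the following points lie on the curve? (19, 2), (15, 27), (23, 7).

3

(19, 2): 2² ≡ 4, rhs ≡ 4 → on.
(15, 27): 27² ≡ 16, rhs ≡ 16 → on.
(23, 7): 7² ≡ 18, rhs ≡ 18 → on.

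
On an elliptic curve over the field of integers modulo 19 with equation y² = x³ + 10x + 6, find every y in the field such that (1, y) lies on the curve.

x³ + 10x + 6 = 17 ≡ 17 (mod 19).
Square roots of 17 mod 19: 6 and 13 (since 6² = 36 ≡ 17).

6, 13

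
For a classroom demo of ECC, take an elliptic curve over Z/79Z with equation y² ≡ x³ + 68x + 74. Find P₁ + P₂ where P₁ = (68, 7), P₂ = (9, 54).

(68, 7) + (9, 54). λ = (54 - 7)/(9 - 68) ≡ 47/20 mod 79. 20⁻¹ ≡ 4 (mod 79), so λ ≡ 30.
  x = λ² - 68 - 9 = 900 - 77 ≡ 33; y = λ·(68 - 33) - 7 ≡ 16. → (33, 16)

(33, 16)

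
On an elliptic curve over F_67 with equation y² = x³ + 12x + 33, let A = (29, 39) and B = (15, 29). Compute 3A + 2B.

First 3A:
Repeated addition: build up to 3A.
2A: tangent at (29, 39): λ = (3·29² + 12)/(2·39) ≡ 56/11. 11⁻¹ ≡ 61 (mod 67) since 11·61 = 671 ≡ 1, so λ ≡ 56·61 ≡ 66.
  x = λ² - 29 - 29 = 4356 - 58 ≡ 10; y = λ·(29 - 10) - 39 ≡ 9. → (10, 9)
3A: (10, 9) + (29, 39). λ = (39 - 9)/(29 - 10) ≡ 30/19 mod 67. 19⁻¹ ≡ 60 (mod 67), so λ ≡ 58.
  x = λ² - 10 - 29 = 3364 - 39 ≡ 42; y = λ·(10 - 42) - 9 ≡ 11. → (42, 11)
3A = (42, 11).
Next 2B:
Repeated addition: build up to 2B.
2B: tangent at (15, 29): λ = (3·15² + 12)/(2·29) ≡ 17/58. 58⁻¹ ≡ 52 (mod 67), so λ ≡ 17·52 ≡ 13.
  x = λ² - 15 - 15 = 169 - 30 ≡ 5; y = λ·(15 - 5) - 29 ≡ 34. → (5, 34)
2B = (5, 34).
Finally 3A + 2B:
(42, 11) + (5, 34). λ = (34 - 11)/(5 - 42) ≡ 23/30 mod 67. 30⁻¹ ≡ 38 (mod 67), so λ ≡ 3.
  x = λ² - 42 - 5 = 9 - 47 ≡ 29; y = λ·(42 - 29) - 11 ≡ 28. → (29, 28)

(29, 28)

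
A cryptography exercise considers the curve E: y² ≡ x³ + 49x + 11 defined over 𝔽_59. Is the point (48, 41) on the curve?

yes

y² = 41² ≡ 29; x³ + 49x + 11 = 112955 ≡ 29 (mod 59). 29 = 29.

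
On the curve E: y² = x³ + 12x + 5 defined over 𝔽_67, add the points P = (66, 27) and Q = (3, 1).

(57, 15)

(66, 27) + (3, 1). λ = (1 - 27)/(3 - 66) ≡ 41/4 mod 67. 4⁻¹ ≡ 17 (mod 67), so λ ≡ 27.
  x = λ² - 66 - 3 = 729 - 69 ≡ 57; y = λ·(66 - 57) - 27 ≡ 15. → (57, 15)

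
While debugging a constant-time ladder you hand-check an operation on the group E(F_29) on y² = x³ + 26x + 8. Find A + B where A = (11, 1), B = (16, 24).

(11, 1) + (16, 24). λ = (24 - 1)/(16 - 11) ≡ 23/5 mod 29. 5⁻¹ ≡ 6 (mod 29), so λ ≡ 22.
  x = λ² - 11 - 16 = 484 - 27 ≡ 22; y = λ·(11 - 22) - 1 ≡ 18. → (22, 18)

(22, 18)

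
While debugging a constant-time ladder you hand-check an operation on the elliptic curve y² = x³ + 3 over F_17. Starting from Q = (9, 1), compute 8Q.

Repeated addition: build up to 8Q.
2Q: tangent at (9, 1): λ = (3·9² + 0)/(2·1) ≡ 5/2. 2⁻¹ ≡ 9 (mod 17) since 2·9 = 18 ≡ 1, so λ ≡ 5·9 ≡ 11.
  x = λ² - 9 - 9 = 121 - 18 ≡ 1; y = λ·(9 - 1) - 1 ≡ 2. → (1, 2)
3Q: (1, 2) + (9, 1). λ = (1 - 2)/(9 - 1) ≡ 16/8 mod 17. 8⁻¹ ≡ 15 (mod 17), so λ ≡ 2.
  x = λ² - 1 - 9 = 4 - 10 ≡ 11; y = λ·(1 - 11) - 2 ≡ 12. → (11, 12)
4Q: (11, 12) + (9, 1). λ = (1 - 12)/(9 - 11) ≡ 6/15 mod 17. 15⁻¹ ≡ 8 (mod 17) since 15·8 = 120 ≡ 1, so λ ≡ 14.
  x = λ² - 11 - 9 = 196 - 20 ≡ 6; y = λ·(11 - 6) - 12 ≡ 7. → (6, 7)
5Q: (6, 7) + (9, 1). λ = (1 - 7)/(9 - 6) ≡ 11/3 mod 17. 3⁻¹ ≡ 6 (mod 17), so λ ≡ 15.
  x = λ² - 6 - 9 = 225 - 15 ≡ 6; y = λ·(6 - 6) - 7 ≡ 10. → (6, 10)
6Q: (6, 10) + (9, 1). λ = (1 - 10)/(9 - 6) ≡ 8/3 mod 17. 3⁻¹ ≡ 6 (mod 17) since 3·6 = 18 ≡ 1, so λ ≡ 14.
  x = λ² - 6 - 9 = 196 - 15 ≡ 11; y = λ·(6 - 11) - 10 ≡ 5. → (11, 5)
7Q: (11, 5) + (9, 1). λ = (1 - 5)/(9 - 11) ≡ 13/15 mod 17. 15⁻¹ ≡ 8 (mod 17) since 15·8 = 120 ≡ 1, so λ ≡ 2.
  x = λ² - 11 - 9 = 4 - 20 ≡ 1; y = λ·(11 - 1) - 5 ≡ 15. → (1, 15)
8Q: (1, 15) + (9, 1). λ = (1 - 15)/(9 - 1) ≡ 3/8 mod 17. 8⁻¹ ≡ 15 (mod 17), so λ ≡ 11.
  x = λ² - 1 - 9 = 121 - 10 ≡ 9; y = λ·(1 - 9) - 15 ≡ 16. → (9, 16)

(9, 16)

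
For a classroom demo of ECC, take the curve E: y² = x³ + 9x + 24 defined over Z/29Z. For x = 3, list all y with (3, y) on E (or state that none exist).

x³ + 9x + 24 = 78 ≡ 20 (mod 29).
Square roots of 20 mod 29: 7 and 22 (since 7² = 49 ≡ 20).

7, 22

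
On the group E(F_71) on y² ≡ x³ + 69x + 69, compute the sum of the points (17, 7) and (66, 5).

(17, 7) + (66, 5). λ = (5 - 7)/(66 - 17) ≡ 69/49 mod 71. 49⁻¹ ≡ 29 (mod 71), so λ ≡ 13.
  x = λ² - 17 - 66 = 169 - 83 ≡ 15; y = λ·(17 - 15) - 7 ≡ 19. → (15, 19)

(15, 19)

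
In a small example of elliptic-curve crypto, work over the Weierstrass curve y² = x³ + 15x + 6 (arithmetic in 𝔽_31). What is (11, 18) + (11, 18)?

tangent at (11, 18): λ = (3·11² + 15)/(2·18) ≡ 6/5. 5⁻¹ ≡ 25 (mod 31), so λ ≡ 6·25 ≡ 26.
  x = λ² - 11 - 11 = 676 - 22 ≡ 3; y = λ·(11 - 3) - 18 ≡ 4. → (3, 4)

(3, 4)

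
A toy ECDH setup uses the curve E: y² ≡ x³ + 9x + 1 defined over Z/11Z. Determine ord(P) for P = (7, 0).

2

2P: (7, 0) + (7, 0): same x and y₁ ≡ -y₂, so the sum is ∞.
2P = ∞, so the order is 2.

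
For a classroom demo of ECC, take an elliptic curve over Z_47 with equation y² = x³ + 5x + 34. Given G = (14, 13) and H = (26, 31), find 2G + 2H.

First 2G:
Repeated addition: build up to 2G.
2G: tangent at (14, 13): λ = (3·14² + 5)/(2·13) ≡ 29/26. 26⁻¹ ≡ 38 (mod 47) since 26·38 = 988 ≡ 1, so λ ≡ 29·38 ≡ 21.
  x = λ² - 14 - 14 = 441 - 28 ≡ 37; y = λ·(14 - 37) - 13 ≡ 21. → (37, 21)
2G = (37, 21).
Next 2H:
Repeated addition: build up to 2H.
2H: tangent at (26, 31): λ = (3·26² + 5)/(2·31) ≡ 12/15. 15⁻¹ ≡ 22 (mod 47), so λ ≡ 12·22 ≡ 29.
  x = λ² - 26 - 26 = 841 - 52 ≡ 37; y = λ·(26 - 37) - 31 ≡ 26. → (37, 26)
2H = (37, 26).
Finally 2G + 2H:
(37, 21) + (37, 26): same x and y₁ ≡ -y₂, so the sum is O.

O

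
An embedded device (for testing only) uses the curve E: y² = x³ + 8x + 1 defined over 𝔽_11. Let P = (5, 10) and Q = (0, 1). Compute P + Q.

(5, 10) + (0, 1). λ = (1 - 10)/(0 - 5) ≡ 2/6 mod 11. 6⁻¹ ≡ 2 (mod 11), so λ ≡ 4.
  x = λ² - 5 - 0 = 16 - 5 ≡ 0; y = λ·(5 - 0) - 10 ≡ 10. → (0, 10)

(0, 10)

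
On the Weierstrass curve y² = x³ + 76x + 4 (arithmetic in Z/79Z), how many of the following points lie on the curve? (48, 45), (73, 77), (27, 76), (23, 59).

(48, 45): 45² ≡ 50, rhs ≡ 10 → off.
(73, 77): 77² ≡ 4, rhs ≡ 43 → off.
(27, 76): 76² ≡ 9, rhs ≡ 14 → off.
(23, 59): 59² ≡ 5, rhs ≡ 15 → off.

0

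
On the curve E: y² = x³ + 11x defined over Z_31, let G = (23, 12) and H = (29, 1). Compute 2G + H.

(27, 4)

First 2G:
Repeated addition: build up to 2G.
2G: tangent at (23, 12): λ = (3·23² + 11)/(2·12) ≡ 17/24. 24⁻¹ ≡ 22 (mod 31), so λ ≡ 17·22 ≡ 2.
  x = λ² - 23 - 23 = 4 - 46 ≡ 20; y = λ·(23 - 20) - 12 ≡ 25. → (20, 25)
2G = (20, 25).
Finally 2G + H:
(20, 25) + (29, 1). λ = (1 - 25)/(29 - 20) ≡ 7/9 mod 31. 9⁻¹ ≡ 7 (mod 31), so λ ≡ 18.
  x = λ² - 20 - 29 = 324 - 49 ≡ 27; y = λ·(20 - 27) - 25 ≡ 4. → (27, 4)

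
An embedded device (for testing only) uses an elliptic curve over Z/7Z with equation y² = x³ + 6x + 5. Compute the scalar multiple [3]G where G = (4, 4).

(2, 2)

Repeated addition: build up to 3G.
2G: tangent at (4, 4): λ = (3·4² + 6)/(2·4) ≡ 5/1. 1⁻¹ ≡ 1 (mod 7) since 1·1 = 1 ≡ 1, so λ ≡ 5·1 ≡ 5.
  x = λ² - 4 - 4 = 25 - 8 ≡ 3; y = λ·(4 - 3) - 4 ≡ 1. → (3, 1)
3G: (3, 1) + (4, 4). λ = (4 - 1)/(4 - 3) ≡ 3/1 mod 7. 1⁻¹ ≡ 1 (mod 7), so λ ≡ 3.
  x = λ² - 3 - 4 = 9 - 7 ≡ 2; y = λ·(3 - 2) - 1 ≡ 2. → (2, 2)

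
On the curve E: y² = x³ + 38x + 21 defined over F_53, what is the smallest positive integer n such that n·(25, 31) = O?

2P: tangent at (25, 31): λ = (3·25² + 38)/(2·31) ≡ 5/9. 9⁻¹ ≡ 6 (mod 53) since 9·6 = 54 ≡ 1, so λ ≡ 5·6 ≡ 30.
  x = λ² - 25 - 25 = 900 - 50 ≡ 2; y = λ·(25 - 2) - 31 ≡ 23. → (2, 23)
3P: (2, 23) + (25, 31). λ = (31 - 23)/(25 - 2) ≡ 8/23 mod 53. 23⁻¹ ≡ 30 (mod 53) since 23·30 = 690 ≡ 1, so λ ≡ 28.
  x = λ² - 2 - 25 = 784 - 27 ≡ 15; y = λ·(2 - 15) - 23 ≡ 37. → (15, 37)
4P: (15, 37) + (25, 31). λ = (31 - 37)/(25 - 15) ≡ 47/10 mod 53. 10⁻¹ ≡ 16 (mod 53) since 10·16 = 160 ≡ 1, so λ ≡ 10.
  x = λ² - 15 - 25 = 100 - 40 ≡ 7; y = λ·(15 - 7) - 37 ≡ 43. → (7, 43)
5P: (7, 43) + (25, 31). λ = (31 - 43)/(25 - 7) ≡ 41/18 mod 53. 18⁻¹ ≡ 3 (mod 53), so λ ≡ 17.
  x = λ² - 7 - 25 = 289 - 32 ≡ 45; y = λ·(7 - 45) - 43 ≡ 0. → (45, 0)
6P: (45, 0) + (25, 31). λ = (31 - 0)/(25 - 45) ≡ 31/33 mod 53. 33⁻¹ ≡ 45 (mod 53) since 33·45 = 1485 ≡ 1, so λ ≡ 17.
  x = λ² - 45 - 25 = 289 - 70 ≡ 7; y = λ·(45 - 7) - 0 ≡ 10. → (7, 10)
7P: (7, 10) + (25, 31). λ = (31 - 10)/(25 - 7) ≡ 21/18 mod 53. 18⁻¹ ≡ 3 (mod 53), so λ ≡ 10.
  x = λ² - 7 - 25 = 100 - 32 ≡ 15; y = λ·(7 - 15) - 10 ≡ 16. → (15, 16)
8P: (15, 16) + (25, 31). λ = (31 - 16)/(25 - 15) ≡ 15/10 mod 53. 10⁻¹ ≡ 16 (mod 53), so λ ≡ 28.
  x = λ² - 15 - 25 = 784 - 40 ≡ 2; y = λ·(15 - 2) - 16 ≡ 30. → (2, 30)
9P: (2, 30) + (25, 31). λ = (31 - 30)/(25 - 2) ≡ 1/23 mod 53. 23⁻¹ ≡ 30 (mod 53) since 23·30 = 690 ≡ 1, so λ ≡ 30.
  x = λ² - 2 - 25 = 900 - 27 ≡ 25; y = λ·(2 - 25) - 30 ≡ 22. → (25, 22)
10P: (25, 22) + (25, 31): same x and y₁ ≡ -y₂, so the sum is O.
10P = O, so the order is 10.

10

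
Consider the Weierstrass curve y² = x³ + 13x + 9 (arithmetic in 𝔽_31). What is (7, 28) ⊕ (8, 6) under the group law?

(7, 28) + (8, 6). λ = (6 - 28)/(8 - 7) ≡ 9/1 mod 31. 1⁻¹ ≡ 1 (mod 31), so λ ≡ 9.
  x = λ² - 7 - 8 = 81 - 15 ≡ 4; y = λ·(7 - 4) - 28 ≡ 30. → (4, 30)

(4, 30)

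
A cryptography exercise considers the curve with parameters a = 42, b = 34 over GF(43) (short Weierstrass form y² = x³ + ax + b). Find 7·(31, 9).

(39, 24)

Write P = (31, 9).
Double-and-add on 7 = (111)₂. Start with P = (31, 9) for the leading 1-bit.
double: tangent at (31, 9): λ = (3·31² + 42)/(2·9) ≡ 1/18. 18⁻¹ ≡ 12 (mod 43), so λ ≡ 1·12 ≡ 12.
  x = λ² - 31 - 31 = 144 - 62 ≡ 39; y = λ·(31 - 39) - 9 ≡ 24. → (39, 24)
add P: (39, 24) + (31, 9). λ = (9 - 24)/(31 - 39) ≡ 28/35 mod 43. 35⁻¹ ≡ 16 (mod 43) since 35·16 = 560 ≡ 1, so λ ≡ 18.
  x = λ² - 39 - 31 = 324 - 70 ≡ 39; y = λ·(39 - 39) - 24 ≡ 19. → (39, 19)
double: tangent at (39, 19): λ = (3·39² + 42)/(2·19) ≡ 4/38. 38⁻¹ ≡ 17 (mod 43) since 38·17 = 646 ≡ 1, so λ ≡ 4·17 ≡ 25.
  x = λ² - 39 - 39 = 625 - 78 ≡ 31; y = λ·(39 - 31) - 19 ≡ 9. → (31, 9)
add P: tangent at (31, 9): λ = (3·31² + 42)/(2·9) ≡ 1/18. 18⁻¹ ≡ 12 (mod 43) since 18·12 = 216 ≡ 1, so λ ≡ 1·12 ≡ 12.
  x = λ² - 31 - 31 = 144 - 62 ≡ 39; y = λ·(31 - 39) - 9 ≡ 24. → (39, 24)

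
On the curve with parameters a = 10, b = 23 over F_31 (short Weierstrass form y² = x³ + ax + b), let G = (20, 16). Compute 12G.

Double-and-add on 12 = (1100)₂. Start with G = (20, 16) for the leading 1-bit.
double: tangent at (20, 16): λ = (3·20² + 10)/(2·16) ≡ 1/1. 1⁻¹ ≡ 1 (mod 31) since 1·1 = 1 ≡ 1, so λ ≡ 1·1 ≡ 1.
  x = λ² - 20 - 20 = 1 - 40 ≡ 23; y = λ·(20 - 23) - 16 ≡ 12. → (23, 12)
add G: (23, 12) + (20, 16). λ = (16 - 12)/(20 - 23) ≡ 4/28 mod 31. 28⁻¹ ≡ 10 (mod 31) since 28·10 = 280 ≡ 1, so λ ≡ 9.
  x = λ² - 23 - 20 = 81 - 43 ≡ 7; y = λ·(23 - 7) - 12 ≡ 8. → (7, 8)
double: tangent at (7, 8): λ = (3·7² + 10)/(2·8) ≡ 2/16. 16⁻¹ ≡ 2 (mod 31), so λ ≡ 2·2 ≡ 4.
  x = λ² - 7 - 7 = 16 - 14 ≡ 2; y = λ·(7 - 2) - 8 ≡ 12. → (2, 12)
double: tangent at (2, 12): λ = (3·2² + 10)/(2·12) ≡ 22/24. 24⁻¹ ≡ 22 (mod 31), so λ ≡ 22·22 ≡ 19.
  x = λ² - 2 - 2 = 361 - 4 ≡ 16; y = λ·(2 - 16) - 12 ≡ 1. → (16, 1)

(16, 1)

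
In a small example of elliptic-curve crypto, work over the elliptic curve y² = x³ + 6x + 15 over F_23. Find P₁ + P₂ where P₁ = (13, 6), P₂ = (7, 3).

(9, 19)

(13, 6) + (7, 3). λ = (3 - 6)/(7 - 13) ≡ 20/17 mod 23. 17⁻¹ ≡ 19 (mod 23) since 17·19 = 323 ≡ 1, so λ ≡ 12.
  x = λ² - 13 - 7 = 144 - 20 ≡ 9; y = λ·(13 - 9) - 6 ≡ 19. → (9, 19)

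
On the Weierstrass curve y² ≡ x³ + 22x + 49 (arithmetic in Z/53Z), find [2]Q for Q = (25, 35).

(50, 3)

tangent at (25, 35): λ = (3·25² + 22)/(2·35) ≡ 42/17. 17⁻¹ ≡ 25 (mod 53), so λ ≡ 42·25 ≡ 43.
  x = λ² - 25 - 25 = 1849 - 50 ≡ 50; y = λ·(25 - 50) - 35 ≡ 3. → (50, 3)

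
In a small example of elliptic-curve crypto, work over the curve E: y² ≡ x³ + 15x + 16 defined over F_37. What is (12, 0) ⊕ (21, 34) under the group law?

(0, 33)

(12, 0) + (21, 34). λ = (34 - 0)/(21 - 12) ≡ 34/9 mod 37. 9⁻¹ ≡ 33 (mod 37), so λ ≡ 12.
  x = λ² - 12 - 21 = 144 - 33 ≡ 0; y = λ·(12 - 0) - 0 ≡ 33. → (0, 33)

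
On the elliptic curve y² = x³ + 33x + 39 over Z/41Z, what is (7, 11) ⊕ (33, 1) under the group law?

(6, 17)

(7, 11) + (33, 1). λ = (1 - 11)/(33 - 7) ≡ 31/26 mod 41. 26⁻¹ ≡ 30 (mod 41), so λ ≡ 28.
  x = λ² - 7 - 33 = 784 - 40 ≡ 6; y = λ·(7 - 6) - 11 ≡ 17. → (6, 17)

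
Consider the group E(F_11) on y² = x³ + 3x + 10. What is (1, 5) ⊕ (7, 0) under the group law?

(4, 3)

(1, 5) + (7, 0). λ = (0 - 5)/(7 - 1) ≡ 6/6 mod 11. 6⁻¹ ≡ 2 (mod 11), so λ ≡ 1.
  x = λ² - 1 - 7 = 1 - 8 ≡ 4; y = λ·(1 - 4) - 5 ≡ 3. → (4, 3)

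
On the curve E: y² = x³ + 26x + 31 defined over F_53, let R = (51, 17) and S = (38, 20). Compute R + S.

(51, 17) + (38, 20). λ = (20 - 17)/(38 - 51) ≡ 3/40 mod 53. 40⁻¹ ≡ 4 (mod 53), so λ ≡ 12.
  x = λ² - 51 - 38 = 144 - 89 ≡ 2; y = λ·(51 - 2) - 17 ≡ 41. → (2, 41)

(2, 41)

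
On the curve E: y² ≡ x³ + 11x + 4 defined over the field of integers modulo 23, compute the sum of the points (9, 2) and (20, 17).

(9, 2) + (20, 17). λ = (17 - 2)/(20 - 9) ≡ 15/11 mod 23. 11⁻¹ ≡ 21 (mod 23), so λ ≡ 16.
  x = λ² - 9 - 20 = 256 - 29 ≡ 20; y = λ·(9 - 20) - 2 ≡ 6. → (20, 6)

(20, 6)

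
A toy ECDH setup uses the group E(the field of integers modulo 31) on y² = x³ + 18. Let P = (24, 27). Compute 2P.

(15, 13)

tangent at (24, 27): λ = (3·24² + 0)/(2·27) ≡ 23/23. 23⁻¹ ≡ 27 (mod 31), so λ ≡ 23·27 ≡ 1.
  x = λ² - 24 - 24 = 1 - 48 ≡ 15; y = λ·(24 - 15) - 27 ≡ 13. → (15, 13)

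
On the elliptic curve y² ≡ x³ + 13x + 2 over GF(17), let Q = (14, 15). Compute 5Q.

Repeated addition: build up to 5Q.
2Q: tangent at (14, 15): λ = (3·14² + 13)/(2·15) ≡ 6/13. 13⁻¹ ≡ 4 (mod 17) since 13·4 = 52 ≡ 1, so λ ≡ 6·4 ≡ 7.
  x = λ² - 14 - 14 = 49 - 28 ≡ 4; y = λ·(14 - 4) - 15 ≡ 4. → (4, 4)
3Q: (4, 4) + (14, 15). λ = (15 - 4)/(14 - 4) ≡ 11/10 mod 17. 10⁻¹ ≡ 12 (mod 17), so λ ≡ 13.
  x = λ² - 4 - 14 = 169 - 18 ≡ 15; y = λ·(4 - 15) - 4 ≡ 6. → (15, 6)
4Q: (15, 6) + (14, 15). λ = (15 - 6)/(14 - 15) ≡ 9/16 mod 17. 16⁻¹ ≡ 16 (mod 17), so λ ≡ 8.
  x = λ² - 15 - 14 = 64 - 29 ≡ 1; y = λ·(15 - 1) - 6 ≡ 4. → (1, 4)
5Q: (1, 4) + (14, 15). λ = (15 - 4)/(14 - 1) ≡ 11/13 mod 17. 13⁻¹ ≡ 4 (mod 17), so λ ≡ 10.
  x = λ² - 1 - 14 = 100 - 15 ≡ 0; y = λ·(1 - 0) - 4 ≡ 6. → (0, 6)

(0, 6)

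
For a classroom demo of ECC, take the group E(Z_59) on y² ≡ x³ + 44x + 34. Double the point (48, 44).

tangent at (48, 44): λ = (3·48² + 44)/(2·44) ≡ 53/29. 29⁻¹ ≡ 57 (mod 59) since 29·57 = 1653 ≡ 1, so λ ≡ 53·57 ≡ 12.
  x = λ² - 48 - 48 = 144 - 96 ≡ 48; y = λ·(48 - 48) - 44 ≡ 15. → (48, 15)

(48, 15)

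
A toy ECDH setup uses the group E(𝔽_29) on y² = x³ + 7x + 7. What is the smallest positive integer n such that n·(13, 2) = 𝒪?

2P: tangent at (13, 2): λ = (3·13² + 7)/(2·2) ≡ 21/4. 4⁻¹ ≡ 22 (mod 29), so λ ≡ 21·22 ≡ 27.
  x = λ² - 13 - 13 = 729 - 26 ≡ 7; y = λ·(13 - 7) - 2 ≡ 15. → (7, 15)
3P: (7, 15) + (13, 2). λ = (2 - 15)/(13 - 7) ≡ 16/6 mod 29. 6⁻¹ ≡ 5 (mod 29), so λ ≡ 22.
  x = λ² - 7 - 13 = 484 - 20 ≡ 0; y = λ·(7 - 0) - 15 ≡ 23. → (0, 23)
4P: (0, 23) + (13, 2). λ = (2 - 23)/(13 - 0) ≡ 8/13 mod 29. 13⁻¹ ≡ 9 (mod 29), so λ ≡ 14.
  x = λ² - 0 - 13 = 196 - 13 ≡ 9; y = λ·(0 - 9) - 23 ≡ 25. → (9, 25)
5P: (9, 25) + (13, 2). λ = (2 - 25)/(13 - 9) ≡ 6/4 mod 29. 4⁻¹ ≡ 22 (mod 29), so λ ≡ 16.
  x = λ² - 9 - 13 = 256 - 22 ≡ 2; y = λ·(9 - 2) - 25 ≡ 0. → (2, 0)
6P: (2, 0) + (13, 2). λ = (2 - 0)/(13 - 2) ≡ 2/11 mod 29. 11⁻¹ ≡ 8 (mod 29) since 11·8 = 88 ≡ 1, so λ ≡ 16.
  x = λ² - 2 - 13 = 256 - 15 ≡ 9; y = λ·(2 - 9) - 0 ≡ 4. → (9, 4)
7P: (9, 4) + (13, 2). λ = (2 - 4)/(13 - 9) ≡ 27/4 mod 29. 4⁻¹ ≡ 22 (mod 29), so λ ≡ 14.
  x = λ² - 9 - 13 = 196 - 22 ≡ 0; y = λ·(9 - 0) - 4 ≡ 6. → (0, 6)
8P: (0, 6) + (13, 2). λ = (2 - 6)/(13 - 0) ≡ 25/13 mod 29. 13⁻¹ ≡ 9 (mod 29) since 13·9 = 117 ≡ 1, so λ ≡ 22.
  x = λ² - 0 - 13 = 484 - 13 ≡ 7; y = λ·(0 - 7) - 6 ≡ 14. → (7, 14)
9P: (7, 14) + (13, 2). λ = (2 - 14)/(13 - 7) ≡ 17/6 mod 29. 6⁻¹ ≡ 5 (mod 29), so λ ≡ 27.
  x = λ² - 7 - 13 = 729 - 20 ≡ 13; y = λ·(7 - 13) - 14 ≡ 27. → (13, 27)
10P: (13, 27) + (13, 2): same x and y₁ ≡ -y₂, so the sum is 𝒪.
10P = 𝒪, so the order is 10.

10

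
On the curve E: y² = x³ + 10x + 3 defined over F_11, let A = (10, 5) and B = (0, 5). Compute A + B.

(10, 5) + (0, 5). λ = (5 - 5)/(0 - 10) ≡ 0/1 mod 11. 1⁻¹ ≡ 1 (mod 11), so λ ≡ 0.
  x = λ² - 10 - 0 = 0 - 10 ≡ 1; y = λ·(10 - 1) - 5 ≡ 6. → (1, 6)

(1, 6)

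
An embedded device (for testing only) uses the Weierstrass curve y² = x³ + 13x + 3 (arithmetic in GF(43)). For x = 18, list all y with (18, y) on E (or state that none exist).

x³ + 13x + 3 = 6069 ≡ 6 (mod 43).
Square roots of 6 mod 43: 7 and 36 (since 7² = 49 ≡ 6).

7, 36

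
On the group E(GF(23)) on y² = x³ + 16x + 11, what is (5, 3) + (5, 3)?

tangent at (5, 3): λ = (3·5² + 16)/(2·3) ≡ 22/6. 6⁻¹ ≡ 4 (mod 23), so λ ≡ 22·4 ≡ 19.
  x = λ² - 5 - 5 = 361 - 10 ≡ 6; y = λ·(5 - 6) - 3 ≡ 1. → (6, 1)

(6, 1)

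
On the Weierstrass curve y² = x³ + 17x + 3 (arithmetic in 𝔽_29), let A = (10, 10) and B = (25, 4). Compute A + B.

(10, 10) + (25, 4). λ = (4 - 10)/(25 - 10) ≡ 23/15 mod 29. 15⁻¹ ≡ 2 (mod 29), so λ ≡ 17.
  x = λ² - 10 - 25 = 289 - 35 ≡ 22; y = λ·(10 - 22) - 10 ≡ 18. → (22, 18)

(22, 18)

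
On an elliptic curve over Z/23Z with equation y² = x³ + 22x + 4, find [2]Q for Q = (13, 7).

tangent at (13, 7): λ = (3·13² + 22)/(2·7) ≡ 0/14. 14⁻¹ ≡ 5 (mod 23) since 14·5 = 70 ≡ 1, so λ ≡ 0·5 ≡ 0.
  x = λ² - 13 - 13 = 0 - 26 ≡ 20; y = λ·(13 - 20) - 7 ≡ 16. → (20, 16)

(20, 16)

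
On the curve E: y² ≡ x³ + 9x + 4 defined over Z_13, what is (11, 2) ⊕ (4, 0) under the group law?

(1, 12)

(11, 2) + (4, 0). λ = (0 - 2)/(4 - 11) ≡ 11/6 mod 13. 6⁻¹ ≡ 11 (mod 13) since 6·11 = 66 ≡ 1, so λ ≡ 4.
  x = λ² - 11 - 4 = 16 - 15 ≡ 1; y = λ·(11 - 1) - 2 ≡ 12. → (1, 12)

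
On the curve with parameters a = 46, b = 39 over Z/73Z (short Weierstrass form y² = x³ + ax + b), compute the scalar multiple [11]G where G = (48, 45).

Double-and-add on 11 = (1011)₂. Start with G = (48, 45) for the leading 1-bit.
double: tangent at (48, 45): λ = (3·48² + 46)/(2·45) ≡ 23/17. 17⁻¹ ≡ 43 (mod 73), so λ ≡ 23·43 ≡ 40.
  x = λ² - 48 - 48 = 1600 - 96 ≡ 44; y = λ·(48 - 44) - 45 ≡ 42. → (44, 42)
double: tangent at (44, 42): λ = (3·44² + 46)/(2·42) ≡ 14/11. 11⁻¹ ≡ 20 (mod 73) since 11·20 = 220 ≡ 1, so λ ≡ 14·20 ≡ 61.
  x = λ² - 44 - 44 = 3721 - 88 ≡ 56; y = λ·(44 - 56) - 42 ≡ 29. → (56, 29)
add G: (56, 29) + (48, 45). λ = (45 - 29)/(48 - 56) ≡ 16/65 mod 73. 65⁻¹ ≡ 9 (mod 73), so λ ≡ 71.
  x = λ² - 56 - 48 = 5041 - 104 ≡ 46; y = λ·(56 - 46) - 29 ≡ 24. → (46, 24)
double: tangent at (46, 24): λ = (3·46² + 46)/(2·24) ≡ 43/48. 48⁻¹ ≡ 35 (mod 73), so λ ≡ 43·35 ≡ 45.
  x = λ² - 46 - 46 = 2025 - 92 ≡ 35; y = λ·(46 - 35) - 24 ≡ 33. → (35, 33)
add G: (35, 33) + (48, 45). λ = (45 - 33)/(48 - 35) ≡ 12/13 mod 73. 13⁻¹ ≡ 45 (mod 73) since 13·45 = 585 ≡ 1, so λ ≡ 29.
  x = λ² - 35 - 48 = 841 - 83 ≡ 28; y = λ·(35 - 28) - 33 ≡ 24. → (28, 24)

(28, 24)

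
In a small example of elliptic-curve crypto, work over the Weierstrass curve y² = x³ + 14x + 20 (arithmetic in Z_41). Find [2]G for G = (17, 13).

tangent at (17, 13): λ = (3·17² + 14)/(2·13) ≡ 20/26. 26⁻¹ ≡ 30 (mod 41), so λ ≡ 20·30 ≡ 26.
  x = λ² - 17 - 17 = 676 - 34 ≡ 27; y = λ·(17 - 27) - 13 ≡ 14. → (27, 14)

(27, 14)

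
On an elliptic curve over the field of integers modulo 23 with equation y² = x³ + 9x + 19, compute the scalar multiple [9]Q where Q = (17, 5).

(17, 18)

Repeated addition: build up to 9Q.
2Q: tangent at (17, 5): λ = (3·17² + 9)/(2·5) ≡ 2/10. 10⁻¹ ≡ 7 (mod 23), so λ ≡ 2·7 ≡ 14.
  x = λ² - 17 - 17 = 196 - 34 ≡ 1; y = λ·(17 - 1) - 5 ≡ 12. → (1, 12)
3Q: (1, 12) + (17, 5). λ = (5 - 12)/(17 - 1) ≡ 16/16 mod 23. 16⁻¹ ≡ 13 (mod 23), so λ ≡ 1.
  x = λ² - 1 - 17 = 1 - 18 ≡ 6; y = λ·(1 - 6) - 12 ≡ 6. → (6, 6)
4Q: (6, 6) + (17, 5). λ = (5 - 6)/(17 - 6) ≡ 22/11 mod 23. 11⁻¹ ≡ 21 (mod 23), so λ ≡ 2.
  x = λ² - 6 - 17 = 4 - 23 ≡ 4; y = λ·(6 - 4) - 6 ≡ 21. → (4, 21)
5Q: (4, 21) + (17, 5). λ = (5 - 21)/(17 - 4) ≡ 7/13 mod 23. 13⁻¹ ≡ 16 (mod 23) since 13·16 = 208 ≡ 1, so λ ≡ 20.
  x = λ² - 4 - 17 = 400 - 21 ≡ 11; y = λ·(4 - 11) - 21 ≡ 0. → (11, 0)
6Q: (11, 0) + (17, 5). λ = (5 - 0)/(17 - 11) ≡ 5/6 mod 23. 6⁻¹ ≡ 4 (mod 23), so λ ≡ 20.
  x = λ² - 11 - 17 = 400 - 28 ≡ 4; y = λ·(11 - 4) - 0 ≡ 2. → (4, 2)
7Q: (4, 2) + (17, 5). λ = (5 - 2)/(17 - 4) ≡ 3/13 mod 23. 13⁻¹ ≡ 16 (mod 23) since 13·16 = 208 ≡ 1, so λ ≡ 2.
  x = λ² - 4 - 17 = 4 - 21 ≡ 6; y = λ·(4 - 6) - 2 ≡ 17. → (6, 17)
8Q: (6, 17) + (17, 5). λ = (5 - 17)/(17 - 6) ≡ 11/11 mod 23. 11⁻¹ ≡ 21 (mod 23) since 11·21 = 231 ≡ 1, so λ ≡ 1.
  x = λ² - 6 - 17 = 1 - 23 ≡ 1; y = λ·(6 - 1) - 17 ≡ 11. → (1, 11)
9Q: (1, 11) + (17, 5). λ = (5 - 11)/(17 - 1) ≡ 17/16 mod 23. 16⁻¹ ≡ 13 (mod 23), so λ ≡ 14.
  x = λ² - 1 - 17 = 196 - 18 ≡ 17; y = λ·(1 - 17) - 11 ≡ 18. → (17, 18)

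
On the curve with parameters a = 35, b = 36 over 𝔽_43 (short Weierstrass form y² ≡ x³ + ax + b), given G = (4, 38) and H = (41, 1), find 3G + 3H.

First 3G:
Repeated addition: build up to 3G.
2G: tangent at (4, 38): λ = (3·4² + 35)/(2·38) ≡ 40/33. 33⁻¹ ≡ 30 (mod 43), so λ ≡ 40·30 ≡ 39.
  x = λ² - 4 - 4 = 1521 - 8 ≡ 8; y = λ·(4 - 8) - 38 ≡ 21. → (8, 21)
3G: (8, 21) + (4, 38). λ = (38 - 21)/(4 - 8) ≡ 17/39 mod 43. 39⁻¹ ≡ 32 (mod 43), so λ ≡ 28.
  x = λ² - 8 - 4 = 784 - 12 ≡ 41; y = λ·(8 - 41) - 21 ≡ 1. → (41, 1)
3G = (41, 1).
Next 3H:
Repeated addition: build up to 3H.
2H: tangent at (41, 1): λ = (3·41² + 35)/(2·1) ≡ 4/2. 2⁻¹ ≡ 22 (mod 43) since 2·22 = 44 ≡ 1, so λ ≡ 4·22 ≡ 2.
  x = λ² - 41 - 41 = 4 - 82 ≡ 8; y = λ·(41 - 8) - 1 ≡ 22. → (8, 22)
3H: (8, 22) + (41, 1). λ = (1 - 22)/(41 - 8) ≡ 22/33 mod 43. 33⁻¹ ≡ 30 (mod 43) since 33·30 = 990 ≡ 1, so λ ≡ 15.
  x = λ² - 8 - 41 = 225 - 49 ≡ 4; y = λ·(8 - 4) - 22 ≡ 38. → (4, 38)
3H = (4, 38).
Finally 3G + 3H:
(41, 1) + (4, 38). λ = (38 - 1)/(4 - 41) ≡ 37/6 mod 43. 6⁻¹ ≡ 36 (mod 43), so λ ≡ 42.
  x = λ² - 41 - 4 = 1764 - 45 ≡ 42; y = λ·(41 - 42) - 1 ≡ 0. → (42, 0)

(42, 0)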